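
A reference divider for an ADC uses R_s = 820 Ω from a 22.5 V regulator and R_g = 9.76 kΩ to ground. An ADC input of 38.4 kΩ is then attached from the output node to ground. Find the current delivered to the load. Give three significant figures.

I_L ≈ 0.530 mA

R_g‖R_L = 7782 Ω; V_out = 22.5 × 7782/8602 = 20.36 V.
I_L = V_out / R_L = 20.36 / 38.4 kΩ = 0.530 mA.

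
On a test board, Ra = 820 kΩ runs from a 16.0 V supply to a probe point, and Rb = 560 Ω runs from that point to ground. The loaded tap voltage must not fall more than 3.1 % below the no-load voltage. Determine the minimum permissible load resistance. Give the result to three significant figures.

Output resistance R_th = Ra‖Rb = (820000 × 560)/820600 = 559.6 Ω.
The fractional drop is R_th/(R_th + R_L); requiring this ≤ 0.0310 gives R_L ≥ R_th(1/0.0310 − 1) = 559.6 × 31.26 = 17.5 kΩ.

R_L(min) ≈ 17.5 kΩ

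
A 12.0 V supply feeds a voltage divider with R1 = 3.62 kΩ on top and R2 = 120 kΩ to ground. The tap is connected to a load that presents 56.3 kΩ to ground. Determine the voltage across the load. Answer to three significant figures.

V_out ≈ 11.0 V

The load sits in parallel with R2: R2‖R_L = (120 × 56.3) / (120 + 56.3) = 38.32 kΩ.
V_out = 12.0 × 38.32 / (3.62 + 38.32) = 12.0 × 38.32/41.94 = 11.0 V.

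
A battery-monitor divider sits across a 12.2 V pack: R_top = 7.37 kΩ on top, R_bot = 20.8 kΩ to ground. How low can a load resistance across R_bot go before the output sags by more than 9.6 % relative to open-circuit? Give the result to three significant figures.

R_L(min) ≈ 51.2 kΩ

Output resistance R_th = R_top‖R_bot = (7.37 × 20.8)/28.17 = 5.442 kΩ.
The fractional drop is R_th/(R_th + R_L); requiring this ≤ 0.0960 gives R_L ≥ R_th(1/0.0960 − 1) = 5.442 × 9.417 = 51.2 kΩ.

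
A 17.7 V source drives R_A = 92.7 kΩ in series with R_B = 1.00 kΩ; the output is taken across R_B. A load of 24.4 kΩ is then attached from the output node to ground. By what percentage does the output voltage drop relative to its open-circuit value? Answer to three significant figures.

The divider's output (Thévenin) resistance is R_A‖R_B = 0.9893 kΩ.
Fractional drop under load = R_th/(R_th + R_L) = 0.9893 / (0.9893 + 24.4) = 0.03897.
So the output falls by 3.90 %.

3.90 %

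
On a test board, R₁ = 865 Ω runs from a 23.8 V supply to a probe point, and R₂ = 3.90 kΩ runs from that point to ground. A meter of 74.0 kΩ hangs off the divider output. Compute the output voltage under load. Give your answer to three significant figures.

The load sits in parallel with R₂: R₂‖R_L = (3900 × 74000) / (3900 + 74000) = 3705 Ω.
V_out = 23.8 × 3705 / (865 + 3705) = 23.8 × 3705/4570 = 19.3 V.
(Unloaded it would have been 19.5 V.)

V_out ≈ 19.3 V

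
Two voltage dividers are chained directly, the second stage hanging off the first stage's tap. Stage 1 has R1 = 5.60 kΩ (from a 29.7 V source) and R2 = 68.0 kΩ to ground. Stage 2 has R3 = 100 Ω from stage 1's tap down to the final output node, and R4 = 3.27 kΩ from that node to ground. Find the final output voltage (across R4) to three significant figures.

V_out ≈ 10.5 V

Stage 2 presents R3+R4 = 3370 Ω as a load on stage 1's tap.
Stage 1's lower leg becomes R2‖(R3+R4) = 3211 Ω, so V_mid = 29.7 × 3211/8811 = 10.82 V.
Stage 2 is itself unloaded: V_out = V_mid × R4/(R3+R4) = 10.82 × 3270/3370 = 10.5 V.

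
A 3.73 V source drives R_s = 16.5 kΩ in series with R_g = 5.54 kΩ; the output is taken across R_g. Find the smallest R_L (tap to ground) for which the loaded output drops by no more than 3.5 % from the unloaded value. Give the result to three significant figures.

Output resistance R_th = R_s‖R_g = (16.5 × 5.54)/22.04 = 4.147 kΩ.
The fractional drop is R_th/(R_th + R_L); requiring this ≤ 0.0350 gives R_L ≥ R_th(1/0.0350 − 1) = 4.147 × 27.57 = 114 kΩ.

R_L(min) ≈ 114 kΩ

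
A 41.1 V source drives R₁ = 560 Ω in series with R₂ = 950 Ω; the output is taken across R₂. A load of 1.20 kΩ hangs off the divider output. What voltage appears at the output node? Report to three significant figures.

The load sits in parallel with R₂: R₂‖R_L = (950 × 1200) / (950 + 1200) = 530.2 Ω.
V_out = 41.1 × 530.2 / (560 + 530.2) = 41.1 × 530.2/1090 = 20.0 V.
(Unloaded it would have been 25.9 V.)

V_out ≈ 20.0 V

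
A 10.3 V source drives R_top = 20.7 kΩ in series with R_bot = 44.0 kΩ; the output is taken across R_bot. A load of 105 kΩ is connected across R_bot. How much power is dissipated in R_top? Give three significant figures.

P ≈ 0.821 mW

Total resistance from the source is R_top + (R_bot‖R_L) = 51.71 kΩ, so I = 10.3/51.71 kΩ = 0.1992 mA.
P = I²·R_top = (0.1992 mA)² × 20.7 kΩ = 0.821 mW.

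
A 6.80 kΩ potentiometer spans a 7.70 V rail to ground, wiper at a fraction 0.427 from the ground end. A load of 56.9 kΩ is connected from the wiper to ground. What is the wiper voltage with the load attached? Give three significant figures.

V ≈ 3.19 V

The wiper splits the pot into (1−α)R = 3.896 kΩ above and αR = 2.904 kΩ below.
Lower section ‖ load = 2.763 kΩ.
V_wiper = 7.70 × 2.763/(3.896 + 2.763) = 3.19 V.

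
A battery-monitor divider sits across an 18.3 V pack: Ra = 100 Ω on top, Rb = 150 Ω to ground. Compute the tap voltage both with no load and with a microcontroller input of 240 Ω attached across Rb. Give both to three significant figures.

Unloaded: 11.0 V; loaded: 8.78 V

Open-circuit: V = 18.3 × 150/(100 + 150) = 11.0 V.
With the load, Rb becomes Rb‖R_L = 92.31 Ω, so V = 18.3 × 92.31/192.3 = 8.78 V.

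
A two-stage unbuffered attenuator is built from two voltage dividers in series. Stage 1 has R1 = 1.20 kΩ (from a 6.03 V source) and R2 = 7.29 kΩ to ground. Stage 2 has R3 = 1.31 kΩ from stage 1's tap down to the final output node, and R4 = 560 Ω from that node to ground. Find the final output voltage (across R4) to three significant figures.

Stage 2 presents R3+R4 = 1870 Ω as a load on stage 1's tap.
Stage 1's lower leg becomes R2‖(R3+R4) = 1488 Ω, so V_mid = 6.03 × 1488/2688 = 3.338 V.
Stage 2 is itself unloaded: V_out = V_mid × R4/(R3+R4) = 3.338 × 560/1870 = 1.00 V.

V_out ≈ 1.00 V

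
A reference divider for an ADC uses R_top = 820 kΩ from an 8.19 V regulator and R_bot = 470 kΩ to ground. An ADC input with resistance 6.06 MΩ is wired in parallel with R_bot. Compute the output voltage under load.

V_out ≈ 2.84 V

The load sits in parallel with R_bot: R_bot‖R_L = (470 × 6060) / (470 + 6060) = 436.2 kΩ.
V_out = 8.19 × 436.2 / (820 + 436.2) = 8.19 × 436.2/1256 = 2.84 V.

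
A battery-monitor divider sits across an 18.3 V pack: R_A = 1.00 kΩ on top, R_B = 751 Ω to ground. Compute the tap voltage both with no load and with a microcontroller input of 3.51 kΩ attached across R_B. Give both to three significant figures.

Open-circuit: V = 18.3 × 751/(1000 + 751) = 7.85 V.
With the load, R_B becomes R_B‖R_L = 618.6 Ω, so V = 18.3 × 618.6/1619 = 6.99 V.

Unloaded: 7.85 V; loaded: 6.99 V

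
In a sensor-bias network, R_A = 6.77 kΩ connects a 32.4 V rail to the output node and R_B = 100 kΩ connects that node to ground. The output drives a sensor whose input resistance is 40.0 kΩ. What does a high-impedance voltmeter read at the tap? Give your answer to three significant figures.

V_out ≈ 26.2 V

The load sits in parallel with R_B: R_B‖R_L = (100 × 40.0) / (100 + 40.0) = 28.57 kΩ.
V_out = 32.4 × 28.57 / (6.77 + 28.57) = 32.4 × 28.57/35.34 = 26.2 V.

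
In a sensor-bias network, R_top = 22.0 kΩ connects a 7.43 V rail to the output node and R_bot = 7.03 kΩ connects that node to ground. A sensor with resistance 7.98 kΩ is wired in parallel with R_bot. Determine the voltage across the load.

V_out ≈ 1.08 V

The load sits in parallel with R_bot: R_bot‖R_L = (7.03 × 7.98) / (7.03 + 7.98) = 3.737 kΩ.
V_out = 7.43 × 3.737 / (22.0 + 3.737) = 7.43 × 3.737/25.74 = 1.08 V.
(Unloaded it would have been 1.80 V.)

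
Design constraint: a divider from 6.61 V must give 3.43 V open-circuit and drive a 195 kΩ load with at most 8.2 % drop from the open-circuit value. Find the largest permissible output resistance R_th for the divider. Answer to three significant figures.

R_th ≤ 17.4 kΩ

Loading drop = R_th/(R_th + R_L) ≤ 0.0820, so R_th ≤ R_L · ε/(1−ε) = 195 kΩ × 0.0820/0.9180 = 17.4 kΩ.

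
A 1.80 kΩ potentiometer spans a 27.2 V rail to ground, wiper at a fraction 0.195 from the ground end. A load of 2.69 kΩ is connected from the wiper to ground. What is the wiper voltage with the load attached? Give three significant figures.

V ≈ 4.80 V

The wiper splits the pot into (1−α)R = 1449 Ω above and αR = 351.0 Ω below.
Lower section ‖ load = 310.5 Ω.
V_wiper = 27.2 × 310.5/(1449 + 310.5) = 4.80 V.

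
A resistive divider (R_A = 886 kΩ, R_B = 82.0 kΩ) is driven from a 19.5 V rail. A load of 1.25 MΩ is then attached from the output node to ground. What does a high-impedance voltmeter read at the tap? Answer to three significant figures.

V_out ≈ 1.56 V

The load sits in parallel with R_B: R_B‖R_L = (82.0 × 1250) / (82.0 + 1250) = 76.95 kΩ.
V_out = 19.5 × 76.95 / (886 + 76.95) = 19.5 × 76.95/963.0 = 1.56 V.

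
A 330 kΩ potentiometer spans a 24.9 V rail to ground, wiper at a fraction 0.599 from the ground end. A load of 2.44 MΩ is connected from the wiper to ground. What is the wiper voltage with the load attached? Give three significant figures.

The wiper splits the pot into (1−α)R = 132.3 kΩ above and αR = 197.7 kΩ below.
Lower section ‖ load = 182.9 kΩ.
V_wiper = 24.9 × 182.9/(132.3 + 182.9) = 14.4 V.

V ≈ 14.4 V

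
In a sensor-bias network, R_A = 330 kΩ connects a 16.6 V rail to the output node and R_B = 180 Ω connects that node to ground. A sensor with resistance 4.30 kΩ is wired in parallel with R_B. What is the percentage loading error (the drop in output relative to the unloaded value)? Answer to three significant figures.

The divider's output (Thévenin) resistance is R_A‖R_B = 179.9 Ω.
Fractional drop under load = R_th/(R_th + R_L) = 179.9 / (179.9 + 4300) = 0.04016.
So the output falls by 4.02 %.

4.02 %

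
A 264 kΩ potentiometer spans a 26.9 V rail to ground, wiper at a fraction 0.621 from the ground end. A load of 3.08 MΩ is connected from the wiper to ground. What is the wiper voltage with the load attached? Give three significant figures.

V ≈ 16.4 V

The wiper splits the pot into (1−α)R = 100.1 kΩ above and αR = 163.9 kΩ below.
Lower section ‖ load = 155.7 kΩ.
V_wiper = 26.9 × 155.7/(100.1 + 155.7) = 16.4 V.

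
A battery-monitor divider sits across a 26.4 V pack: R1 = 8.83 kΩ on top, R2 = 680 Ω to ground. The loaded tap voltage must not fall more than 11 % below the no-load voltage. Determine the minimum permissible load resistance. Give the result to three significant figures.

R_L(min) ≈ 5.11 kΩ

Output resistance R_th = R1‖R2 = (8830 × 680)/9510 = 631.4 Ω.
The fractional drop is R_th/(R_th + R_L); requiring this ≤ 0.110 gives R_L ≥ R_th(1/0.110 − 1) = 631.4 × 8.091 = 5.11 kΩ.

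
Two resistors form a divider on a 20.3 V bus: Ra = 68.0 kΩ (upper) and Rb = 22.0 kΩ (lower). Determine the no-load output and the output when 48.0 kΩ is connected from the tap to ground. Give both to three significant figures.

Open-circuit: V = 20.3 × 22.0/(68.0 + 22.0) = 4.96 V.
With the load, Rb becomes Rb‖R_L = 15.09 kΩ, so V = 20.3 × 15.09/83.09 = 3.69 V.

Unloaded: 4.96 V; loaded: 3.69 V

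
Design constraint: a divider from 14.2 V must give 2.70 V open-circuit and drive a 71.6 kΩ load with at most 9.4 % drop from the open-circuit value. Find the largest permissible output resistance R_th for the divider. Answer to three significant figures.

Loading drop = R_th/(R_th + R_L) ≤ 0.0940, so R_th ≤ R_L · ε/(1−ε) = 71.6 kΩ × 0.0940/0.9060 = 7.43 kΩ.

R_th ≤ 7.43 kΩ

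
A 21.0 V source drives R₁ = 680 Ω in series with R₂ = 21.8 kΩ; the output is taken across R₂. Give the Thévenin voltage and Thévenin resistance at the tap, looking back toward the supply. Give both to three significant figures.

V_th is the open-circuit tap voltage: 21.0 × 21800/(680 + 21800) = 20.4 V.
With the supply zeroed, R₁ and R₂ appear in parallel from the tap: R_th = R₁‖R₂ = (680 × 21800)/22480 = 659 Ω.

V_th = 20.4 V, R_th = 659 Ω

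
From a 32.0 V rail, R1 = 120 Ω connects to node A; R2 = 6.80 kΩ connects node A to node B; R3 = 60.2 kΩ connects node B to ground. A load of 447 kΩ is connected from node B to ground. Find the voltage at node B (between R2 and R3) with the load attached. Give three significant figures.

At node B, R3 is in parallel with the load: R3‖R_L = 53050 Ω.
Below node A the resistance is R2 + (R3‖R_L) = 59850 Ω, so V_A = 32.0 × 59850/59970 = 31.94 V.
Then V_B = V_A × (R3‖R_L)/(R2 + R3‖R_L) = 31.94 × 53050/59850 = 28.3 V.

V ≈ 28.3 V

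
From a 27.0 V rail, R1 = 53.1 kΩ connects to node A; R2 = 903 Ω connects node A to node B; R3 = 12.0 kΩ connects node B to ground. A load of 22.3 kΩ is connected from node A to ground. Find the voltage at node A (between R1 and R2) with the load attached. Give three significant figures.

V ≈ 3.60 V

Below node A the series string R2+R3 = 12900 Ω sits in parallel with the 22300 Ω load: 8174 Ω.
V_A = 27.0 × 8174/(53100 + 8174) = 3.60 V.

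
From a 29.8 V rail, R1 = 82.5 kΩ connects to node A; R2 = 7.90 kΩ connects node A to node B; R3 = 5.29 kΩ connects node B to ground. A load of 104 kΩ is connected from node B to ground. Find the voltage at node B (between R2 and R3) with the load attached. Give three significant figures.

V ≈ 1.57 V

At node B, R3 is in parallel with the load: R3‖R_L = 5.034 kΩ.
Below node A the resistance is R2 + (R3‖R_L) = 12.93 kΩ, so V_A = 29.8 × 12.93/95.43 = 4.039 V.
Then V_B = V_A × (R3‖R_L)/(R2 + R3‖R_L) = 4.039 × 5.034/12.93 = 1.57 V.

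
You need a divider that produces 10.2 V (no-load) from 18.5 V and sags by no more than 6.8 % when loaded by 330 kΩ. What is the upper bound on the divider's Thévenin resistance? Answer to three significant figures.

Loading drop = R_th/(R_th + R_L) ≤ 0.0680, so R_th ≤ R_L · ε/(1−ε) = 330 kΩ × 0.0680/0.9320 = 24.1 kΩ.

R_th ≤ 24.1 kΩ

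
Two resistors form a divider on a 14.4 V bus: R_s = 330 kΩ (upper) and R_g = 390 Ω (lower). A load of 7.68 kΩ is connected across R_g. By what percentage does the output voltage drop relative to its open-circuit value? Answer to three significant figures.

4.83 %

The divider's output (Thévenin) resistance is R_s‖R_g = 389.5 Ω.
Fractional drop under load = R_th/(R_th + R_L) = 389.5 / (389.5 + 7680) = 0.04827.
So the output falls by 4.83 %.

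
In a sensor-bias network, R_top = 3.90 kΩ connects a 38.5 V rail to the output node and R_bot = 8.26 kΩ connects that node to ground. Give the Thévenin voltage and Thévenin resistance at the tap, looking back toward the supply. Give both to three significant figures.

V_th is the open-circuit tap voltage: 38.5 × 8.26/(3.90 + 8.26) = 26.2 V.
With the supply zeroed, R_top and R_bot appear in parallel from the tap: R_th = R_top‖R_bot = (3.90 × 8.26)/12.16 = 2.65 kΩ.

V_th = 26.2 V, R_th = 2.65 kΩ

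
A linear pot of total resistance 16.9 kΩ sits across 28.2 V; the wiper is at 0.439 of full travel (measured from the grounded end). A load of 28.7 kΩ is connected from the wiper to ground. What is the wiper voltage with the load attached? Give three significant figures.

V ≈ 10.8 V

The wiper splits the pot into (1−α)R = 9.481 kΩ above and αR = 7.419 kΩ below.
Lower section ‖ load = 5.895 kΩ.
V_wiper = 28.2 × 5.895/(9.481 + 5.895) = 10.8 V.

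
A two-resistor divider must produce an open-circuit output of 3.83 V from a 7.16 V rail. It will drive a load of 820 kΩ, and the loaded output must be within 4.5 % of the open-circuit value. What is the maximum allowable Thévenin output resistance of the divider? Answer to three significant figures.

R_th ≤ 38.6 kΩ

Loading drop = R_th/(R_th + R_L) ≤ 0.0450, so R_th ≤ R_L · ε/(1−ε) = 820 kΩ × 0.0450/0.9550 = 38.6 kΩ.
(Any R1, R2 with R2/(R1+R2) = 0.535 and R1‖R2 ≤ 38.6 kΩ will meet the spec.)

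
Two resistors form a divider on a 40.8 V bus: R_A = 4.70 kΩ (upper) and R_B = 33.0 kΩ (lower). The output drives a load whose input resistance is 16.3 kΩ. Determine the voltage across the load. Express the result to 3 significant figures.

The load sits in parallel with R_B: R_B‖R_L = (33.0 × 16.3) / (33.0 + 16.3) = 10.91 kΩ.
V_out = 40.8 × 10.91 / (4.70 + 10.91) = 40.8 × 10.91/15.61 = 28.5 V.

V_out ≈ 28.5 V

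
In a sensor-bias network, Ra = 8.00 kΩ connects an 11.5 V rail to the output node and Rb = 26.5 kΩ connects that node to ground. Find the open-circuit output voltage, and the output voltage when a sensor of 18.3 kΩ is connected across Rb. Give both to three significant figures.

Open-circuit: V = 11.5 × 26.5/(8.00 + 26.5) = 8.83 V.
With the load, Rb becomes Rb‖R_L = 10.82 kΩ, so V = 11.5 × 10.82/18.82 = 6.61 V.

Unloaded: 8.83 V; loaded: 6.61 V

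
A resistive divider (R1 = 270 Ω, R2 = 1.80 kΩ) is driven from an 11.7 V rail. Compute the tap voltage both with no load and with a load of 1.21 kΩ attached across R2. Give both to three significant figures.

Unloaded: 10.2 V; loaded: 8.52 V

Open-circuit: V = 11.7 × 1800/(270 + 1800) = 10.2 V.
With the load, R2 becomes R2‖R_L = 723.6 Ω, so V = 11.7 × 723.6/993.6 = 8.52 V.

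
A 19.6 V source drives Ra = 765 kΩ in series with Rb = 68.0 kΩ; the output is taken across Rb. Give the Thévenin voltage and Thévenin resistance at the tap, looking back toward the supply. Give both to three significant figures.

V_th is the open-circuit tap voltage: 19.6 × 68.0/(765 + 68.0) = 1.60 V.
With the supply zeroed, Ra and Rb appear in parallel from the tap: R_th = Ra‖Rb = (765 × 68.0)/833.0 = 62.4 kΩ.

V_th = 1.60 V, R_th = 62.4 kΩ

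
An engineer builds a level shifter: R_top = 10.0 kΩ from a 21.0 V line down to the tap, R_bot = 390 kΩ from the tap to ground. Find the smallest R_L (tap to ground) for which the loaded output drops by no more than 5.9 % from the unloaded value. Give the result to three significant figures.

Output resistance R_th = R_top‖R_bot = (10.0 × 390)/400.0 = 9.750 kΩ.
The fractional drop is R_th/(R_th + R_L); requiring this ≤ 0.0590 gives R_L ≥ R_th(1/0.0590 − 1) = 9.750 × 15.95 = 156 kΩ.

R_L(min) ≈ 156 kΩ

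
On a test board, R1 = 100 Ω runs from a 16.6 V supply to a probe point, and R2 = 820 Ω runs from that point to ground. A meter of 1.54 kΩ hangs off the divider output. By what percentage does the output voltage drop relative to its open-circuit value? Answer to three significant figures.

The divider's output (Thévenin) resistance is R1‖R2 = 89.13 Ω.
Fractional drop under load = R_th/(R_th + R_L) = 89.13 / (89.13 + 1540) = 0.05471.
So the output falls by 5.47 %.

5.47 %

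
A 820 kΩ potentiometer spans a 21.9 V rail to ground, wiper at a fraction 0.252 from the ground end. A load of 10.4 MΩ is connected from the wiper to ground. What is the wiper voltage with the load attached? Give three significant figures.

The wiper splits the pot into (1−α)R = 613.4 kΩ above and αR = 206.6 kΩ below.
Lower section ‖ load = 202.6 kΩ.
V_wiper = 21.9 × 202.6/(613.4 + 202.6) = 5.44 V.

V ≈ 5.44 V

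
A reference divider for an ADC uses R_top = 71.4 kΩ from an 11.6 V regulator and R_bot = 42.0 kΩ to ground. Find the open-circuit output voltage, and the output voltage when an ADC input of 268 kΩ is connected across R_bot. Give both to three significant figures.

Unloaded: 4.30 V; loaded: 3.91 V

Open-circuit: V = 11.6 × 42.0/(71.4 + 42.0) = 4.30 V.
With the load, R_bot becomes R_bot‖R_L = 36.31 kΩ, so V = 11.6 × 36.31/107.7 = 3.91 V.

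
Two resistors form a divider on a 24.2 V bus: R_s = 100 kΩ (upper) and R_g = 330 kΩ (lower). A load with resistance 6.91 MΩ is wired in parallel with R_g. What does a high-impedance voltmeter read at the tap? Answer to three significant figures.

V_out ≈ 18.4 V

The load sits in parallel with R_g: R_g‖R_L = (330 × 6910) / (330 + 6910) = 315.0 kΩ.
V_out = 24.2 × 315.0 / (100 + 315.0) = 24.2 × 315.0/415.0 = 18.4 V.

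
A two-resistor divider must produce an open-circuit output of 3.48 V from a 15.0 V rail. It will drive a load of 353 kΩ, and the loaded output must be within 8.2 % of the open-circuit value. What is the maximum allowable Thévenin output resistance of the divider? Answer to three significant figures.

R_th ≤ 31.5 kΩ

Loading drop = R_th/(R_th + R_L) ≤ 0.0820, so R_th ≤ R_L · ε/(1−ε) = 353 kΩ × 0.0820/0.9180 = 31.5 kΩ.
(Any R1, R2 with R2/(R1+R2) = 0.232 and R1‖R2 ≤ 31.5 kΩ will meet the spec.)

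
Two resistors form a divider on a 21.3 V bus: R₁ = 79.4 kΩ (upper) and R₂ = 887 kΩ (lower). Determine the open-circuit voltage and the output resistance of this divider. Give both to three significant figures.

V_th is the open-circuit tap voltage: 21.3 × 887/(79.4 + 887) = 19.5 V.
With the supply zeroed, R₁ and R₂ appear in parallel from the tap: R_th = R₁‖R₂ = (79.4 × 887)/966.4 = 72.9 kΩ.

V_th = 19.5 V, R_th = 72.9 kΩ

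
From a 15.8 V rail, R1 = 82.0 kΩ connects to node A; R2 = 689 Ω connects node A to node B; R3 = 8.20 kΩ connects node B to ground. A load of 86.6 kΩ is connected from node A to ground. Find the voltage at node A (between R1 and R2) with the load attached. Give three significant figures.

Below node A the series string R2+R3 = 8889 Ω sits in parallel with the 86600 Ω load: 8062 Ω.
V_A = 15.8 × 8062/(82000 + 8062) = 1.41 V.

V ≈ 1.41 V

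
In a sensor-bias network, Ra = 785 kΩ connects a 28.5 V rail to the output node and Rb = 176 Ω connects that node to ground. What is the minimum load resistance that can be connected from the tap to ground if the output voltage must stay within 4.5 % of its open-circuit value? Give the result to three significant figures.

Output resistance R_th = Ra‖Rb = (785000 × 176)/785200 = 176.0 Ω.
The fractional drop is R_th/(R_th + R_L); requiring this ≤ 0.0450 gives R_L ≥ R_th(1/0.0450 − 1) = 176.0 × 21.22 = 3.73 kΩ.

R_L(min) ≈ 3.73 kΩ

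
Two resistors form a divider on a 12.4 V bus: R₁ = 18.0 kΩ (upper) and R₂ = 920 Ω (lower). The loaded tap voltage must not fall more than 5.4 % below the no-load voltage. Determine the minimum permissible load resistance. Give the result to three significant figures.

Output resistance R_th = R₁‖R₂ = (18000 × 920)/18920 = 875.3 Ω.
The fractional drop is R_th/(R_th + R_L); requiring this ≤ 0.0540 gives R_L ≥ R_th(1/0.0540 − 1) = 875.3 × 17.52 = 15.3 kΩ.

R_L(min) ≈ 15.3 kΩ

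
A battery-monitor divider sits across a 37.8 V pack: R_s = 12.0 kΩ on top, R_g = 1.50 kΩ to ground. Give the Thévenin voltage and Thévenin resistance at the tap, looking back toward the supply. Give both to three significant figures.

V_th is the open-circuit tap voltage: 37.8 × 1.50/(12.0 + 1.50) = 4.20 V.
With the supply zeroed, R_s and R_g appear in parallel from the tap: R_th = R_s‖R_g = (12.0 × 1.50)/13.50 = 1.33 kΩ.

V_th = 4.20 V, R_th = 1.33 kΩ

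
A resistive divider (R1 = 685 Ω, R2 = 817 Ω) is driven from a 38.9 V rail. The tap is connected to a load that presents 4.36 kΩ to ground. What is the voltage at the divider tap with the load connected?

V_out ≈ 19.5 V

The load sits in parallel with R2: R2‖R_L = (817 × 4360) / (817 + 4360) = 688.1 Ω.
V_out = 38.9 × 688.1 / (685 + 688.1) = 38.9 × 688.1/1373 = 19.5 V.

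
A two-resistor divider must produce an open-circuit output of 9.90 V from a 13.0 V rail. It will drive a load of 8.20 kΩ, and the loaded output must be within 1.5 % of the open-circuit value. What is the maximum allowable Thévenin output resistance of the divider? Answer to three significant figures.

Loading drop = R_th/(R_th + R_L) ≤ 0.0150, so R_th ≤ R_L · ε/(1−ε) = 8.20 kΩ × 0.0150/0.9850 = 125 Ω.

R_th ≤ 125 Ω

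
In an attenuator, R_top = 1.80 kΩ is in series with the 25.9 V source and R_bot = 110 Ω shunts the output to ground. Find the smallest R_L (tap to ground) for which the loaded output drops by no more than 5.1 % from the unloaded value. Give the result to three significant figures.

R_L(min) ≈ 1.93 kΩ

Output resistance R_th = R_top‖R_bot = (1800 × 110)/1910 = 103.7 Ω.
The fractional drop is R_th/(R_th + R_L); requiring this ≤ 0.0510 gives R_L ≥ R_th(1/0.0510 − 1) = 103.7 × 18.61 = 1.93 kΩ.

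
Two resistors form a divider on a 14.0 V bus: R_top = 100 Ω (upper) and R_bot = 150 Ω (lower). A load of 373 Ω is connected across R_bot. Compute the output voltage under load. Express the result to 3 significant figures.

The load sits in parallel with R_bot: R_bot‖R_L = (150 × 373) / (150 + 373) = 107.0 Ω.
V_out = 14.0 × 107.0 / (100 + 107.0) = 14.0 × 107.0/207.0 = 7.24 V.

V_out ≈ 7.24 V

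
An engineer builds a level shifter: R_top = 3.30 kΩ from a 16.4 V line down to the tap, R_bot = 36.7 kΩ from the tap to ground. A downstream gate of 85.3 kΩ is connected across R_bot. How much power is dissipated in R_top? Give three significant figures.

P ≈ 1.06 mW

Total resistance from the source is R_top + (R_bot‖R_L) = 28.96 kΩ, so I = 16.4/28.96 kΩ = 0.5663 mA.
P = I²·R_top = (0.5663 mA)² × 3.30 kΩ = 1.06 mW.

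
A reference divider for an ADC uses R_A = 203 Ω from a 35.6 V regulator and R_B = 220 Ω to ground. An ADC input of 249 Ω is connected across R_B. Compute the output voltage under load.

The load sits in parallel with R_B: R_B‖R_L = (220 × 249) / (220 + 249) = 116.8 Ω.
V_out = 35.6 × 116.8 / (203 + 116.8) = 35.6 × 116.8/319.8 = 13.0 V.
(Unloaded it would have been 18.5 V.)

V_out ≈ 13.0 V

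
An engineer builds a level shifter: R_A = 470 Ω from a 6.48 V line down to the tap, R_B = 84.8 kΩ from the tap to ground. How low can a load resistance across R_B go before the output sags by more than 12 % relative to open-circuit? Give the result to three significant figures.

R_L(min) ≈ 3.43 kΩ

Output resistance R_th = R_A‖R_B = (470 × 84800)/85270 = 467.4 Ω.
The fractional drop is R_th/(R_th + R_L); requiring this ≤ 0.120 gives R_L ≥ R_th(1/0.120 − 1) = 467.4 × 7.333 = 3.43 kΩ.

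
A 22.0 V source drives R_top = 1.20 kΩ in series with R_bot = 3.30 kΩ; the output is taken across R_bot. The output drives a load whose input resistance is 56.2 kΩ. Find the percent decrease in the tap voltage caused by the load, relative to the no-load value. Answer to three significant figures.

1.54 %

The divider's output (Thévenin) resistance is R_top‖R_bot = 0.8800 kΩ.
Fractional drop under load = R_th/(R_th + R_L) = 0.8800 / (0.8800 + 56.2) = 0.01542.
So the output falls by 1.54 %.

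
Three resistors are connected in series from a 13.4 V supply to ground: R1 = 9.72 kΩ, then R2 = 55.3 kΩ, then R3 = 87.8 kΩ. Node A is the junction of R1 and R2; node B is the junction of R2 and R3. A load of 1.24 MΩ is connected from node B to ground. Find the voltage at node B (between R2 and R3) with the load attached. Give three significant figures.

V ≈ 7.47 V

At node B, R3 is in parallel with the load: R3‖R_L = 81.99 kΩ.
Below node A the resistance is R2 + (R3‖R_L) = 137.3 kΩ, so V_A = 13.4 × 137.3/147.0 = 12.51 V.
Then V_B = V_A × (R3‖R_L)/(R2 + R3‖R_L) = 12.51 × 81.99/137.3 = 7.47 V.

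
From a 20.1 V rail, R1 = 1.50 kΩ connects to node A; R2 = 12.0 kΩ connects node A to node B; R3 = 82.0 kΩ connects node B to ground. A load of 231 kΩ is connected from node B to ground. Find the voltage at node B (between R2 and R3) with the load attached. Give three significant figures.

V ≈ 16.4 V

At node B, R3 is in parallel with the load: R3‖R_L = 60.52 kΩ.
Below node A the resistance is R2 + (R3‖R_L) = 72.52 kΩ, so V_A = 20.1 × 72.52/74.02 = 19.69 V.
Then V_B = V_A × (R3‖R_L)/(R2 + R3‖R_L) = 19.69 × 60.52/72.52 = 16.4 V.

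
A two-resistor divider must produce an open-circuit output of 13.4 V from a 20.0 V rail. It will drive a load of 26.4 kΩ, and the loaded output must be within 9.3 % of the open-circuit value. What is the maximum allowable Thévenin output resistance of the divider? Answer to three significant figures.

R_th ≤ 2.71 kΩ

Loading drop = R_th/(R_th + R_L) ≤ 0.0930, so R_th ≤ R_L · ε/(1−ε) = 26.4 kΩ × 0.0930/0.9070 = 2.71 kΩ.
(Any R1, R2 with R2/(R1+R2) = 0.670 and R1‖R2 ≤ 2.71 kΩ will meet the spec.)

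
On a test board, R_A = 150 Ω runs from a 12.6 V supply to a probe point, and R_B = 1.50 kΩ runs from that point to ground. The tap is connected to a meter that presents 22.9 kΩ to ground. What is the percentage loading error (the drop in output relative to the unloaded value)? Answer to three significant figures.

The divider's output (Thévenin) resistance is R_A‖R_B = 136.4 Ω.
Fractional drop under load = R_th/(R_th + R_L) = 136.4 / (136.4 + 22900) = 0.005919.
So the output falls by 0.592 %.

0.592 %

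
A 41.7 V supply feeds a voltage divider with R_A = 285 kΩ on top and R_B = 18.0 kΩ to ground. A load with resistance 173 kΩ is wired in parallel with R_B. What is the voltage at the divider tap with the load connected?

The load sits in parallel with R_B: R_B‖R_L = (18.0 × 173) / (18.0 + 173) = 16.30 kΩ.
V_out = 41.7 × 16.30 / (285 + 16.30) = 41.7 × 16.30/301.3 = 2.26 V.
(Unloaded it would have been 2.48 V.)

V_out ≈ 2.26 V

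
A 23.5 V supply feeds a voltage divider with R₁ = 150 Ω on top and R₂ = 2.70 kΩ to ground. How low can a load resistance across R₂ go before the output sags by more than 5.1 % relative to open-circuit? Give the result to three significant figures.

Output resistance R_th = R₁‖R₂ = (150 × 2700)/2850 = 142.1 Ω.
The fractional drop is R_th/(R_th + R_L); requiring this ≤ 0.0510 gives R_L ≥ R_th(1/0.0510 − 1) = 142.1 × 18.61 = 2.64 kΩ.

R_L(min) ≈ 2.64 kΩ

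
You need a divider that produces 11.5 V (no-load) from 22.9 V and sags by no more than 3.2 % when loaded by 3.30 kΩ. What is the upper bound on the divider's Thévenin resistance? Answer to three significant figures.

R_th ≤ 109 Ω

Loading drop = R_th/(R_th + R_L) ≤ 0.0320, so R_th ≤ R_L · ε/(1−ε) = 3.30 kΩ × 0.0320/0.9680 = 109 Ω.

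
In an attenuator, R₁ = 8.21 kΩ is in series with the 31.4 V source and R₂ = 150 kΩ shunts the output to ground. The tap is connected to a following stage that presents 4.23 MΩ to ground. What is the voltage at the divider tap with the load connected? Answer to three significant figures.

V_out ≈ 29.7 V

The load sits in parallel with R₂: R₂‖R_L = (150 × 4230) / (150 + 4230) = 144.9 kΩ.
V_out = 31.4 × 144.9 / (8.21 + 144.9) = 31.4 × 144.9/153.1 = 29.7 V.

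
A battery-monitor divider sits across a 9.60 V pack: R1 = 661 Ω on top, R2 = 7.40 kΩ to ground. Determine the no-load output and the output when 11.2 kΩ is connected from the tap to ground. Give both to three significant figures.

Unloaded: 8.81 V; loaded: 8.36 V

Open-circuit: V = 9.60 × 7400/(661 + 7400) = 8.81 V.
With the load, R2 becomes R2‖R_L = 4456 Ω, so V = 9.60 × 4456/5117 = 8.36 V.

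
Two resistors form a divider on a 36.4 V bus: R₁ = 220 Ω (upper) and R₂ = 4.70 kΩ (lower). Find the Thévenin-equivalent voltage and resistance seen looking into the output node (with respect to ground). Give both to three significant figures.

V_th is the open-circuit tap voltage: 36.4 × 4700/(220 + 4700) = 34.8 V.
With the supply zeroed, R₁ and R₂ appear in parallel from the tap: R_th = R₁‖R₂ = (220 × 4700)/4920 = 210 Ω.

V_th = 34.8 V, R_th = 210 Ω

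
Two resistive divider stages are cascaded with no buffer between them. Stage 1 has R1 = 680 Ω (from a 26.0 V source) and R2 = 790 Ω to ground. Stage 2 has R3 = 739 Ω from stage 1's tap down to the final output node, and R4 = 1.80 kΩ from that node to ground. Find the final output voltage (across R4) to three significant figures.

V_out ≈ 8.66 V

Stage 2 presents R3+R4 = 2539 Ω as a load on stage 1's tap.
Stage 1's lower leg becomes R2‖(R3+R4) = 602.5 Ω, so V_mid = 26.0 × 602.5/1283 = 12.21 V.
Stage 2 is itself unloaded: V_out = V_mid × R4/(R3+R4) = 12.21 × 1800/2539 = 8.66 V.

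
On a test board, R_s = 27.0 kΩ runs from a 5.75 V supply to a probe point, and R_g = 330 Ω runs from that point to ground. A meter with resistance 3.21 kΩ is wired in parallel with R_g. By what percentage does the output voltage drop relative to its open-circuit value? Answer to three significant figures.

9.22 %

The divider's output (Thévenin) resistance is R_s‖R_g = 326.0 Ω.
Fractional drop under load = R_th/(R_th + R_L) = 326.0 / (326.0 + 3210) = 0.09220.
So the output falls by 9.22 %.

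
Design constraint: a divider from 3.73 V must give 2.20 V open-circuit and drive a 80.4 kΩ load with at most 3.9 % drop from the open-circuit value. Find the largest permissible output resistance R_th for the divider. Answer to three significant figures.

Loading drop = R_th/(R_th + R_L) ≤ 0.0390, so R_th ≤ R_L · ε/(1−ε) = 80.4 kΩ × 0.0390/0.9610 = 3.26 kΩ.

R_th ≤ 3.26 kΩ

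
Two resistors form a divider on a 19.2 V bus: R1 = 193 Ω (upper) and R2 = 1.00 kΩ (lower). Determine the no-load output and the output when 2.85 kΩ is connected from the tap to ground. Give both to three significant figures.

Unloaded: 16.1 V; loaded: 15.2 V

Open-circuit: V = 19.2 × 1000/(193 + 1000) = 16.1 V.
With the load, R2 becomes R2‖R_L = 740.3 Ω, so V = 19.2 × 740.3/933.3 = 15.2 V.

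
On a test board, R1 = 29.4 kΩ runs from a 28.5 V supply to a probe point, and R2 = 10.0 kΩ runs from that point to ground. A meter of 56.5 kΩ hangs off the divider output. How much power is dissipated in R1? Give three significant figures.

Total resistance from the source is R1 + (R2‖R_L) = 37.90 kΩ, so I = 28.5/37.90 kΩ = 0.7521 mA.
P = I²·R1 = (0.7521 mA)² × 29.4 kΩ = 16.6 mW.

P ≈ 16.6 mW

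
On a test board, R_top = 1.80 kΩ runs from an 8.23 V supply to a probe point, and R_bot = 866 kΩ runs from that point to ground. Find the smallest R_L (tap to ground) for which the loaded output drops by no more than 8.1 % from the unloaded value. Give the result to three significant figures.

R_L(min) ≈ 20.4 kΩ

Output resistance R_th = R_top‖R_bot = (1.80 × 866)/867.8 = 1.796 kΩ.
The fractional drop is R_th/(R_th + R_L); requiring this ≤ 0.0810 gives R_L ≥ R_th(1/0.0810 − 1) = 1.796 × 11.35 = 20.4 kΩ.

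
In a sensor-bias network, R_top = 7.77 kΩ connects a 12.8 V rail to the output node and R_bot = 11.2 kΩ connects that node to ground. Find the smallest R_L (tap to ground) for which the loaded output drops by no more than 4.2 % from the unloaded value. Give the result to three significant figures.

Output resistance R_th = R_top‖R_bot = (7.77 × 11.2)/18.97 = 4.587 kΩ.
The fractional drop is R_th/(R_th + R_L); requiring this ≤ 0.0420 gives R_L ≥ R_th(1/0.0420 − 1) = 4.587 × 22.81 = 105 kΩ.

R_L(min) ≈ 105 kΩ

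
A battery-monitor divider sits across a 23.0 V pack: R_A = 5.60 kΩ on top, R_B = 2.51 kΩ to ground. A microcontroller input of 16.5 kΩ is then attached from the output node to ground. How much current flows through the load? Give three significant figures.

I_L ≈ 0.390 mA

R_B‖R_L = 2.179 kΩ; V_out = 23.0 × 2.179/7.779 = 6.442 V.
I_L = V_out / R_L = 6.442 / 16.5 kΩ = 0.390 mA.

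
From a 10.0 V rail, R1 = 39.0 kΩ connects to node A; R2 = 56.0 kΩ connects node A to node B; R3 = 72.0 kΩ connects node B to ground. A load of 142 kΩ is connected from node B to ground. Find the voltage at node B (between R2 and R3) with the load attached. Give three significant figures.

At node B, R3 is in parallel with the load: R3‖R_L = 47.78 kΩ.
Below node A the resistance is R2 + (R3‖R_L) = 103.8 kΩ, so V_A = 10.0 × 103.8/142.8 = 7.268 V.
Then V_B = V_A × (R3‖R_L)/(R2 + R3‖R_L) = 7.268 × 47.78/103.8 = 3.35 V.

V ≈ 3.35 V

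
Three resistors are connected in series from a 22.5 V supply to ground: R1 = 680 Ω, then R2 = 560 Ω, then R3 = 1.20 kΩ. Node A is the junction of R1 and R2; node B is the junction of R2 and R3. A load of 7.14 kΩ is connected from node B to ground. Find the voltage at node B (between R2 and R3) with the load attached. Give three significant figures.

At node B, R3 is in parallel with the load: R3‖R_L = 1027 Ω.
Below node A the resistance is R2 + (R3‖R_L) = 1587 Ω, so V_A = 22.5 × 1587/2267 = 15.75 V.
Then V_B = V_A × (R3‖R_L)/(R2 + R3‖R_L) = 15.75 × 1027/1587 = 10.2 V.

V ≈ 10.2 V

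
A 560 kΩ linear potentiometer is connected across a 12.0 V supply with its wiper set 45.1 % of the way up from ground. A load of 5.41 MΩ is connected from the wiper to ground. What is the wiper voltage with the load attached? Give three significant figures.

V ≈ 5.28 V

The wiper splits the pot into (1−α)R = 307.4 kΩ above and αR = 252.6 kΩ below.
Lower section ‖ load = 241.3 kΩ.
V_wiper = 12.0 × 241.3/(307.4 + 241.3) = 5.28 V.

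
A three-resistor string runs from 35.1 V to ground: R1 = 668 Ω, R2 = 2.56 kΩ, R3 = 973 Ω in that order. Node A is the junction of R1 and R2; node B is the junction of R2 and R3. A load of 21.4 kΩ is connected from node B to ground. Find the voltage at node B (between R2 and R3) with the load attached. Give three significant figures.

V ≈ 7.86 V

At node B, R3 is in parallel with the load: R3‖R_L = 930.7 Ω.
Below node A the resistance is R2 + (R3‖R_L) = 3491 Ω, so V_A = 35.1 × 3491/4159 = 29.46 V.
Then V_B = V_A × (R3‖R_L)/(R2 + R3‖R_L) = 29.46 × 930.7/3491 = 7.86 V.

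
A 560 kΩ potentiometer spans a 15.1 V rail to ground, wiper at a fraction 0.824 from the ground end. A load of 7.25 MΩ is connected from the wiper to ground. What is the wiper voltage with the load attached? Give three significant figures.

The wiper splits the pot into (1−α)R = 98.56 kΩ above and αR = 461.4 kΩ below.
Lower section ‖ load = 433.8 kΩ.
V_wiper = 15.1 × 433.8/(98.56 + 433.8) = 12.3 V.

V ≈ 12.3 V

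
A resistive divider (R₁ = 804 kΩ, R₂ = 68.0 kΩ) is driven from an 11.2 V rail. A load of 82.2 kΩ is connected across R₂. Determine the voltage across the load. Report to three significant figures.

The load sits in parallel with R₂: R₂‖R_L = (68.0 × 82.2) / (68.0 + 82.2) = 37.21 kΩ.
V_out = 11.2 × 37.21 / (804 + 37.21) = 11.2 × 37.21/841.2 = 0.495 V.
(Unloaded it would have been 0.873 V.)

V_out ≈ 0.495 V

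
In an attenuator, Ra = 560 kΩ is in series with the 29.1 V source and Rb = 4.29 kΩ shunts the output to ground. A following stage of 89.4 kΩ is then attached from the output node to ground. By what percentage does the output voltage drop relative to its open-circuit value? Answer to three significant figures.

4.55 %

The divider's output (Thévenin) resistance is Ra‖Rb = 4.257 kΩ.
Fractional drop under load = R_th/(R_th + R_L) = 4.257 / (4.257 + 89.4) = 0.04546.
So the output falls by 4.55 %.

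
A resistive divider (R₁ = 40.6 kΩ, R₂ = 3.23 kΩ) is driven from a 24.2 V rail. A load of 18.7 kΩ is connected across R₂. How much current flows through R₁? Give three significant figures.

R₂‖R_L = 2.754 kΩ, so the source sees R₁ + R₂‖R_L = 43.35 kΩ.
I = 24.2 V / 43.35 kΩ = 0.558 mA.

I ≈ 0.558 mA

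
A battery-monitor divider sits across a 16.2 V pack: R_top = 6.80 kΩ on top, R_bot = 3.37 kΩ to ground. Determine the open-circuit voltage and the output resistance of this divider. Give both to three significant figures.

V_th is the open-circuit tap voltage: 16.2 × 3.37/(6.80 + 3.37) = 5.37 V.
With the supply zeroed, R_top and R_bot appear in parallel from the tap: R_th = R_top‖R_bot = (6.80 × 3.37)/10.17 = 2.25 kΩ.

V_th = 5.37 V, R_th = 2.25 kΩ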